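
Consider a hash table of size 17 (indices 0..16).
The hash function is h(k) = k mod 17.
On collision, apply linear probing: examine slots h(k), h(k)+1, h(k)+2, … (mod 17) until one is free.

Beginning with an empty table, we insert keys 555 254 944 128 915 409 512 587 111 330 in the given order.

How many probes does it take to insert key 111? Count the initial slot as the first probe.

5

555: h=11 => slot 11
254: h=16 => slot 16
944: h=9 => slot 9
128: h=9, probe 9,10 => slot 10
915: h=14 => slot 14
409: h=1 => slot 1
512: h=2 => slot 2
587: h=9, probe 9,10,11,12 => slot 12
111: h=9, probe 9,10,11,12,13 => slot 13
330: h=7 => slot 7
Table: [∅, 409, 512, ∅, ∅, ∅, ∅, 330, ∅, 944, 128, 555, 587, 111, 915, ∅, 254]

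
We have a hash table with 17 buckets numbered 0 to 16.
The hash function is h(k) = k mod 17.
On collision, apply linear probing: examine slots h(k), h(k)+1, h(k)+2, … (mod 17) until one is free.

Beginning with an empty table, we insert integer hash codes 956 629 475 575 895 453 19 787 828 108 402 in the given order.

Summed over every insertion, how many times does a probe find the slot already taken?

6

956: h=4 -> slot 4
629: h=0 -> slot 0
475: h=16 -> slot 16
575: h=14 -> slot 14
895: h=11 -> slot 11
453: h=11, probe 11,12 -> slot 12
19: h=2 -> slot 2
787: h=5 -> slot 5
828: h=12, probe 12,13 -> slot 13
108: h=6 -> slot 6
402: h=11, probe 11,12,13,14,15 -> slot 15
Table: [629, —, 19, —, 956, 787, 108, —, —, —, —, 895, 453, 828, 575, 402, 475]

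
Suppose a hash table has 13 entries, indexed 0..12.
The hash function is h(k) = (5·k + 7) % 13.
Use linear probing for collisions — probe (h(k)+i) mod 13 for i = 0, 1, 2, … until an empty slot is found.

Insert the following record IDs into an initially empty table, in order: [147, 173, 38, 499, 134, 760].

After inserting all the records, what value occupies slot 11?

147: h=1 → slot 1
173: h=1, probe 1,2 → slot 2
38: h=2, probe 2,3 → slot 3
499: h=6 → slot 6
134: h=1, probe 1,2,3,4 → slot 4
760: h=11 → slot 11
Table: [—, 147, 173, 38, 134, —, 499, —, —, —, —, 760, —]

760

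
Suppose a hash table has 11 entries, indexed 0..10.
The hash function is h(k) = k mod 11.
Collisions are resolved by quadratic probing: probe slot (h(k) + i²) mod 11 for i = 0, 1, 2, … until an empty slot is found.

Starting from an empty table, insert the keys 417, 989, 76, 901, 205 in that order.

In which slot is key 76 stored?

3

Insert 417: h=10, slot 10 empty -> index 10.
Insert 989: h=10, slot 10 occupied -> index 0.
Insert 76: h=10, slots 10,0 occupied -> index 3.
Insert 901: h=10, slots 10,0,3 occupied -> index 8.
Insert 205: h=7, slot 7 empty -> index 7.
Table: [989, -, -, 76, -, -, -, 205, 901, -, 417]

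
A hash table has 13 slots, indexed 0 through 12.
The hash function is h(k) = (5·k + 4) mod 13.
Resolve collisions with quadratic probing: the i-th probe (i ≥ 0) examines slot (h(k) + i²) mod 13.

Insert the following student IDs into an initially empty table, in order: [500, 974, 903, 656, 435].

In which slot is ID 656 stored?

4

500: h=8 → slot 8
974: h=12 → slot 12
903: h=8, probe 8,9 → slot 9
656: h=8, probe 8,9,12,4 → slot 4
435: h=8, probe 8,9,12,4,11 → slot 11
Table: [∅, ∅, ∅, ∅, 656, ∅, ∅, ∅, 500, 903, ∅, 435, 974]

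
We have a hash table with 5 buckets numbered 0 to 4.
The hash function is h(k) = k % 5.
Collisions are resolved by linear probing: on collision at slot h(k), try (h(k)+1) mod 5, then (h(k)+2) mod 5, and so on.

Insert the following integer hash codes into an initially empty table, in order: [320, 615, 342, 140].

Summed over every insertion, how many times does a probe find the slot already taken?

4

Insert 320: h=0, slot 0 empty -> index 0.
Insert 615: h=0, slot 0 occupied -> index 1.
Insert 342: h=2, slot 2 empty -> index 2.
Insert 140: h=0, slots 0,1,2 occupied -> index 3.
Table: [320, 615, 342, 140, .]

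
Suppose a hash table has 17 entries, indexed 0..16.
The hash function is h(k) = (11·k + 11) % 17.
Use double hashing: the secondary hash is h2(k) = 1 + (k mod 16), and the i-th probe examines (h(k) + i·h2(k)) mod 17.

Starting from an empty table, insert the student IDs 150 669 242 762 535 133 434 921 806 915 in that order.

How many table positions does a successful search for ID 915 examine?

2

Insert 150: h=12, slot 12 empty => index 12.
Insert 669: h=9, slot 9 empty => index 9.
Insert 242: h=4, slot 4 empty => index 4.
Insert 762: h=12, h2=11, slot 12 occupied => index 6.
Insert 535: h=14, slot 14 empty => index 14.
Insert 133: h=12, h2=6, slot 12 occupied => index 1.
Insert 434: h=8, slot 8 empty => index 8.
Insert 921: h=10, slot 10 empty => index 10.
Insert 806: h=3, slot 3 empty => index 3.
Insert 915: h=12, h2=4, slot 12 occupied => index 16.
Table: [., 133, ., 806, 242, ., 762, ., 434, 669, 921, ., 150, ., 535, ., 915]
Lookup 915: h=12, h2=4, probe 12,16 → found at 16.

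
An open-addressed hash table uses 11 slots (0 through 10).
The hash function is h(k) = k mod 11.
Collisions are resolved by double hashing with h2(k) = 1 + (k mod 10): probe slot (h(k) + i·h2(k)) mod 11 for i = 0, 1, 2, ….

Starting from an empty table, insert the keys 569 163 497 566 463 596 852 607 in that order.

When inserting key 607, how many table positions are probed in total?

2

569 hashes to 8; slot 8 is free -> place at 8.
163 hashes to 9; slot 9 is free -> place at 9.
497 hashes to 2; slot 2 is free -> place at 2.
566 hashes to 5; slot 5 is free -> place at 5.
463 hashes to 1; slot 1 is free -> place at 1.
596 hashes to 2, h2=7; 2,9,5,1,8 taken -> place at 4.
852 hashes to 5, h2=3; 5,8 taken -> place at 0.
607 hashes to 2, h2=8; 2 taken -> place at 10.
Table: [852, 463, 497, _, 596, 566, _, _, 569, 163, 607]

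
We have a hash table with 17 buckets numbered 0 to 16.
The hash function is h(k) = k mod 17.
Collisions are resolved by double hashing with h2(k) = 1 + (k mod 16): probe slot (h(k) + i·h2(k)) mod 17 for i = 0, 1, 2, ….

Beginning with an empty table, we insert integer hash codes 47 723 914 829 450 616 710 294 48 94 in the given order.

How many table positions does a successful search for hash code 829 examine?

47: h=13 => slot 13
723: h=9 => slot 9
914: h=13, h2=3, probe 13,16 => slot 16
829: h=13, h2=14, probe 13,10 => slot 10
450: h=8 => slot 8
616: h=4 => slot 4
710: h=13, h2=7, probe 13,3 => slot 3
294: h=5 => slot 5
48: h=14 => slot 14
94: h=9, h2=15, probe 9,7 => slot 7
Table: [—, —, —, 710, 616, 294, —, 94, 450, 723, 829, —, —, 47, 48, —, 914]
Lookup 829: h=13, h2=14, probe 13,10 → found at 10.

2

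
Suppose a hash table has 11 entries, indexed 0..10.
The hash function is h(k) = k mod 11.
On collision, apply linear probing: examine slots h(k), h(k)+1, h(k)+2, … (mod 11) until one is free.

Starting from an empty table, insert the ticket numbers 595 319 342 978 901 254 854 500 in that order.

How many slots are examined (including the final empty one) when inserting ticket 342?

2

Insert 595: h=1, slot 1 empty => index 1.
Insert 319: h=0, slot 0 empty => index 0.
Insert 342: h=1, slot 1 occupied => index 2.
Insert 978: h=10, slot 10 empty => index 10.
Insert 901: h=10, slots 10,0,1,2 occupied => index 3.
Insert 254: h=1, slots 1,2,3 occupied => index 4.
Insert 854: h=7, slot 7 empty => index 7.
Insert 500: h=5, slot 5 empty => index 5.
Table: [319, 595, 342, 901, 254, 500, _, 854, _, _, 978]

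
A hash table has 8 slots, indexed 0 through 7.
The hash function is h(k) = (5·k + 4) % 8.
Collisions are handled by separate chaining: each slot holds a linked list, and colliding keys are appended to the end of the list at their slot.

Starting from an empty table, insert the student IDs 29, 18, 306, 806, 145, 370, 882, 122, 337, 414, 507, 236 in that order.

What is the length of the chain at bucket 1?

29 → bucket 5
18 → bucket 6
306 → bucket 6 (collision)
806 → bucket 2
145 → bucket 1
370 → bucket 6 (collision)
882 → bucket 6 (collision)
122 → bucket 6 (collision)
337 → bucket 1 (collision)
414 → bucket 2 (collision)
507 → bucket 3
236 → bucket 0
Final buckets:
0: 236
1: 145 -> 337
2: 806 -> 414
3: 507
4: -
5: 29
6: 18 -> 306 -> 370 -> 882 -> 122
7: -

2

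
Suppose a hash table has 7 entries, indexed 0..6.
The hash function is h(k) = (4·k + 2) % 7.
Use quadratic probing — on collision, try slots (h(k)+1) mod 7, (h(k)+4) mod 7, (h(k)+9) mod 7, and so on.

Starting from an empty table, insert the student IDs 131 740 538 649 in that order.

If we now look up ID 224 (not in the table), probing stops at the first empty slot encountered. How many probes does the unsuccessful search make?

3

Insert 131: h=1, slot 1 empty → index 1.
Insert 740: h=1, slot 1 occupied → index 2.
Insert 538: h=5, slot 5 empty → index 5.
Insert 649: h=1, slots 1,2,5 occupied → index 3.
Table: [—, 131, 740, 649, —, 538, —]
Lookup 224: h=2, probe 2,3,6 → slot 6 empty, not found.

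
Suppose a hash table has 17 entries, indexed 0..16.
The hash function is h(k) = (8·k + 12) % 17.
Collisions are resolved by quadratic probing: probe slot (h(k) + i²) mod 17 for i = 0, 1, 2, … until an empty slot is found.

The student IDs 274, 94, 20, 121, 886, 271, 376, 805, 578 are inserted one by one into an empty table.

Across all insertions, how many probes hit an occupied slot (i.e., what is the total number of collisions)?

7

274 hashes to 11; slot 11 is free => place at 11.
94 hashes to 16; slot 16 is free => place at 16.
20 hashes to 2; slot 2 is free => place at 2.
121 hashes to 11; 11 taken => place at 12.
886 hashes to 11; 11,12 taken => place at 15.
271 hashes to 4; slot 4 is free => place at 4.
376 hashes to 11; 11,12,15 taken => place at 3.
805 hashes to 9; slot 9 is free => place at 9.
578 hashes to 12; 12 taken => place at 13.
Table: [∅, ∅, 20, 376, 271, ∅, ∅, ∅, ∅, 805, ∅, 274, 121, 578, ∅, 886, 94]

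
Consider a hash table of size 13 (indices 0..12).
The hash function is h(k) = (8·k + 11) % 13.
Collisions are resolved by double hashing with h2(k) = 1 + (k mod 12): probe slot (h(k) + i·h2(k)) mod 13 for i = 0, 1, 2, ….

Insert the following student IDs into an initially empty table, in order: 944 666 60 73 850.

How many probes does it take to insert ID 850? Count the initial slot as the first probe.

3

944 hashes to 10; slot 10 is free → place at 10.
666 hashes to 9; slot 9 is free → place at 9.
60 hashes to 10, h2=1; 10 taken → place at 11.
73 hashes to 10, h2=2; 10 taken → place at 12.
850 hashes to 12, h2=11; 12,10 taken → place at 8.
Table: [∅, ∅, ∅, ∅, ∅, ∅, ∅, ∅, 850, 666, 944, 60, 73]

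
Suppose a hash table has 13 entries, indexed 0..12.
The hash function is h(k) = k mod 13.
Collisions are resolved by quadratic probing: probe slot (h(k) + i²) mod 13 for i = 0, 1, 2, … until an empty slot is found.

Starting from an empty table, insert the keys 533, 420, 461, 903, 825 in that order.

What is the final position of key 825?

10

533 hashes to 0; slot 0 is free => place at 0.
420 hashes to 4; slot 4 is free => place at 4.
461 hashes to 6; slot 6 is free => place at 6.
903 hashes to 6; 6 taken => place at 7.
825 hashes to 6; 6,7 taken => place at 10.
Table: [533, -, -, -, 420, -, 461, 903, -, -, 825, -, -]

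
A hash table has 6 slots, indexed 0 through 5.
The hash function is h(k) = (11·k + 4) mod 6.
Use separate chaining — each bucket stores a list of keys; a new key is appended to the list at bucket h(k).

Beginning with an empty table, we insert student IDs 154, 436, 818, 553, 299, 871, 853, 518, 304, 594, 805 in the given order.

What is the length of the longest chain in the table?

4

Insert 154: h=0, bucket 0 empty -> new chain.
Insert 436: h=0, bucket 0 nonempty -> append to chain.
Insert 818: h=2, bucket 2 empty -> new chain.
Insert 553: h=3, bucket 3 empty -> new chain.
Insert 299: h=5, bucket 5 empty -> new chain.
Insert 871: h=3, bucket 3 nonempty -> append to chain.
Insert 853: h=3, bucket 3 nonempty -> append to chain.
Insert 518: h=2, bucket 2 nonempty -> append to chain.
Insert 304: h=0, bucket 0 nonempty -> append to chain.
Insert 594: h=4, bucket 4 empty -> new chain.
Insert 805: h=3, bucket 3 nonempty -> append to chain.
Final buckets:
0: 154 -> 436 -> 304
1: ∅
2: 818 -> 518
3: 553 -> 871 -> 853 -> 805
4: 594
5: 299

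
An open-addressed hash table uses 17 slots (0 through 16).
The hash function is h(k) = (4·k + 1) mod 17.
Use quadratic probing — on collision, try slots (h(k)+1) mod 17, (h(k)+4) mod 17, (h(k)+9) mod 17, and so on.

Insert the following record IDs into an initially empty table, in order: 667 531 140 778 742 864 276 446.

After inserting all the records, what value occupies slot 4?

667: h=0 => slot 0
531: h=0, probe 0,1 => slot 1
140: h=0, probe 0,1,4 => slot 4
778: h=2 => slot 2
742: h=11 => slot 11
864: h=6 => slot 6
276: h=0, probe 0,1,4,9 => slot 9
446: h=0, probe 0,1,4,9,16 => slot 16
Table: [667, 531, 778, ∅, 140, ∅, 864, ∅, ∅, 276, ∅, 742, ∅, ∅, ∅, ∅, 446]

140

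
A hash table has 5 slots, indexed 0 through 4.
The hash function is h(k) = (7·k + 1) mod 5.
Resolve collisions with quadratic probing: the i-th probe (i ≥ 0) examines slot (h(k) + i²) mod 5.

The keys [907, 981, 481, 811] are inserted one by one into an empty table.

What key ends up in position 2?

811

907 hashes to 0; slot 0 is free => place at 0.
981 hashes to 3; slot 3 is free => place at 3.
481 hashes to 3; 3 taken => place at 4.
811 hashes to 3; 3,4 taken => place at 2.
Table: [907, _, 811, 981, 481]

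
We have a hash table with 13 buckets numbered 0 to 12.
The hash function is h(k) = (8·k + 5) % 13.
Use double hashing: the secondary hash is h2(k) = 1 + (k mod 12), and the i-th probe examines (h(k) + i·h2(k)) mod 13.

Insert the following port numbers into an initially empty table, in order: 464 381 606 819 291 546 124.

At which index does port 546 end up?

464 hashes to 12; slot 12 is free => place at 12.
381 hashes to 11; slot 11 is free => place at 11.
606 hashes to 4; slot 4 is free => place at 4.
819 hashes to 5; slot 5 is free => place at 5.
291 hashes to 6; slot 6 is free => place at 6.
546 hashes to 5, h2=7; 5,12,6 taken => place at 0.
124 hashes to 9; slot 9 is free => place at 9.
Table: [546, -, -, -, 606, 819, 291, -, -, 124, -, 381, 464]

0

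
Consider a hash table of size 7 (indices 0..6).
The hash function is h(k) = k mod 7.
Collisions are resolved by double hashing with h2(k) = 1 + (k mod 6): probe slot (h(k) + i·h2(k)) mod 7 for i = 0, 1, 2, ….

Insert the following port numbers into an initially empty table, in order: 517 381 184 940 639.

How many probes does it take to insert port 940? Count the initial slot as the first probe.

517: h=6 => slot 6
381: h=3 => slot 3
184: h=2 => slot 2
940: h=2, h2=5, probe 2,0 => slot 0
639: h=2, h2=4, probe 2,6,3,0,4 => slot 4
Table: [940, _, 184, 381, 639, _, 517]

2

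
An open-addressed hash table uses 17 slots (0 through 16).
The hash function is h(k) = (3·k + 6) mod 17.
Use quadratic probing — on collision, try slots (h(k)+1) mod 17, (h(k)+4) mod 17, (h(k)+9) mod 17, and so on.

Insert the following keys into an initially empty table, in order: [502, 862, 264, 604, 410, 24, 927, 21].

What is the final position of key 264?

0

502: h=16 => slot 16
862: h=8 => slot 8
264: h=16, probe 16,0 => slot 0
604: h=16, probe 16,0,3 => slot 3
410: h=12 => slot 12
24: h=10 => slot 10
927: h=16, probe 16,0,3,8,15 => slot 15
21: h=1 => slot 1
Table: [264, 21, -, 604, -, -, -, -, 862, -, 24, -, 410, -, -, 927, 502]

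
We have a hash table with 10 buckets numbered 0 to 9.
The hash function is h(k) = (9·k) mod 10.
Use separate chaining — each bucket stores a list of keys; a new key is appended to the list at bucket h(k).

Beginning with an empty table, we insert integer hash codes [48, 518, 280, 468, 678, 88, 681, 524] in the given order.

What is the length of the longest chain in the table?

5

Insert 48: h=2, bucket 2 empty → new chain.
Insert 518: h=2, bucket 2 nonempty → append to chain.
Insert 280: h=0, bucket 0 empty → new chain.
Insert 468: h=2, bucket 2 nonempty → append to chain.
Insert 678: h=2, bucket 2 nonempty → append to chain.
Insert 88: h=2, bucket 2 nonempty → append to chain.
Insert 681: h=9, bucket 9 empty → new chain.
Insert 524: h=6, bucket 6 empty → new chain.
Final buckets:
0: 280
1: —
2: 48 -> 518 -> 468 -> 678 -> 88
3: —
4: —
5: —
6: 524
7: —
8: —
9: 681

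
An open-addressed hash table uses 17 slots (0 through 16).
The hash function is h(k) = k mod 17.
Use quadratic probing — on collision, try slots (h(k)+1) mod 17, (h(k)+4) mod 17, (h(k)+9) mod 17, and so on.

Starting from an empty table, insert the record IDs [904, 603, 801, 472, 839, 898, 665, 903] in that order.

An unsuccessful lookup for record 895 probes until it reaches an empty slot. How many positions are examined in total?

904 hashes to 3; slot 3 is free -> place at 3.
603 hashes to 8; slot 8 is free -> place at 8.
801 hashes to 2; slot 2 is free -> place at 2.
472 hashes to 13; slot 13 is free -> place at 13.
839 hashes to 6; slot 6 is free -> place at 6.
898 hashes to 14; slot 14 is free -> place at 14.
665 hashes to 2; 2,3,6 taken -> place at 11.
903 hashes to 2; 2,3,6,11 taken -> place at 1.
Table: [_, 903, 801, 904, _, _, 839, _, 603, _, _, 665, _, 472, 898, _, _]
Lookup 895: h=11, probe 11,12 → slot 12 empty, not found.

2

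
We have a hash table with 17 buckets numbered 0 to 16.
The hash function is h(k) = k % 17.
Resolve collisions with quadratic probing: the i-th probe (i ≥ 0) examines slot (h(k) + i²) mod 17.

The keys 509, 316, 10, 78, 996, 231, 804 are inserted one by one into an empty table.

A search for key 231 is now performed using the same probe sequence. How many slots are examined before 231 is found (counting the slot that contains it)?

5

Insert 509: h=16, slot 16 empty => index 16.
Insert 316: h=10, slot 10 empty => index 10.
Insert 10: h=10, slot 10 occupied => index 11.
Insert 78: h=10, slots 10,11 occupied => index 14.
Insert 996: h=10, slots 10,11,14 occupied => index 2.
Insert 231: h=10, slots 10,11,14,2 occupied => index 9.
Insert 804: h=5, slot 5 empty => index 5.
Table: [., ., 996, ., ., 804, ., ., ., 231, 316, 10, ., ., 78, ., 509]
Lookup 231: h=10, probe 10,11,14,2,9 → found at 9.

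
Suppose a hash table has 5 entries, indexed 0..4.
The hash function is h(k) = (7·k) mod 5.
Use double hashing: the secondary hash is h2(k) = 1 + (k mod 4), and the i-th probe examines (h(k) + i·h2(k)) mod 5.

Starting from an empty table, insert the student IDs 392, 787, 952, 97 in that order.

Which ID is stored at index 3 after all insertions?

787

392: h=4 => slot 4
787: h=4, h2=4, probe 4,3 => slot 3
952: h=4, h2=1, probe 4,0 => slot 0
97: h=4, h2=2, probe 4,1 => slot 1
Table: [952, 97, _, 787, 392]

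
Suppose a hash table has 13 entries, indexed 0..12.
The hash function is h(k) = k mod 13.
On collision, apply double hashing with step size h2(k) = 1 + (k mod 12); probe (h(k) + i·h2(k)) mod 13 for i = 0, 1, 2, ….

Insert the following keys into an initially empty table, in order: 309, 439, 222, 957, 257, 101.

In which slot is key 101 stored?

309: h=10 → slot 10
439: h=10, h2=8, probe 10,5 → slot 5
222: h=1 → slot 1
957: h=8 → slot 8
257: h=10, h2=6, probe 10,3 → slot 3
101: h=10, h2=6, probe 10,3,9 → slot 9
Table: [-, 222, -, 257, -, 439, -, -, 957, 101, 309, -, -]

9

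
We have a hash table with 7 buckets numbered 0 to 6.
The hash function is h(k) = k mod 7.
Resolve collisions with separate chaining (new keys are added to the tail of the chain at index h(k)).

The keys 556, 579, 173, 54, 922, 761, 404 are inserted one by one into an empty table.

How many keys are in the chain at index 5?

6

556 -> bucket 3
579 -> bucket 5
173 -> bucket 5 (collision)
54 -> bucket 5 (collision)
922 -> bucket 5 (collision)
761 -> bucket 5 (collision)
404 -> bucket 5 (collision)
Final buckets:
0: _
1: _
2: _
3: 556
4: _
5: 579 -> 173 -> 54 -> 922 -> 761 -> 404
6: _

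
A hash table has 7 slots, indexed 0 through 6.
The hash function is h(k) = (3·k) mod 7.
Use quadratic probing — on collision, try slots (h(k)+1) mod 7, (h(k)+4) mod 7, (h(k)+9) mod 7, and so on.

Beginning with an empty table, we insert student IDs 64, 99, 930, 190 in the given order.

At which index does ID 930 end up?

5

64 hashes to 3; slot 3 is free → place at 3.
99 hashes to 3; 3 taken → place at 4.
930 hashes to 4; 4 taken → place at 5.
190 hashes to 3; 3,4 taken → place at 0.
Table: [190, ∅, ∅, 64, 99, 930, ∅]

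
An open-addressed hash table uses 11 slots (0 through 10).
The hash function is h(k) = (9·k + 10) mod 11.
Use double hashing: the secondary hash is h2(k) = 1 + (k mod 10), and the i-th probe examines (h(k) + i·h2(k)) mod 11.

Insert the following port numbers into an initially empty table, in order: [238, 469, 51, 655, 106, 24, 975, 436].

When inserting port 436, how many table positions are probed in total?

3

Insert 238: h=7, slot 7 empty -> index 7.
Insert 469: h=7, h2=10, slot 7 occupied -> index 6.
Insert 51: h=7, h2=2, slot 7 occupied -> index 9.
Insert 655: h=9, h2=6, slot 9 occupied -> index 4.
Insert 106: h=7, h2=7, slot 7 occupied -> index 3.
Insert 24: h=6, h2=5, slot 6 occupied -> index 0.
Insert 975: h=7, h2=6, slot 7 occupied -> index 2.
Insert 436: h=7, h2=7, slots 7,3 occupied -> index 10.
Table: [24, ∅, 975, 106, 655, ∅, 469, 238, ∅, 51, 436]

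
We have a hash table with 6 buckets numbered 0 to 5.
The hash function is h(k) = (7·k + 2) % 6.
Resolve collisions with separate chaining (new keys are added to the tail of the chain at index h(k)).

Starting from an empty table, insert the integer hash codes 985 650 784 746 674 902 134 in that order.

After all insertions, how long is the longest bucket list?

5

Insert 985: h=3, bucket 3 empty -> new chain.
Insert 650: h=4, bucket 4 empty -> new chain.
Insert 784: h=0, bucket 0 empty -> new chain.
Insert 746: h=4, bucket 4 nonempty -> append to chain.
Insert 674: h=4, bucket 4 nonempty -> append to chain.
Insert 902: h=4, bucket 4 nonempty -> append to chain.
Insert 134: h=4, bucket 4 nonempty -> append to chain.
Final buckets:
0: 784
1: ∅
2: ∅
3: 985
4: 650 -> 746 -> 674 -> 902 -> 134
5: ∅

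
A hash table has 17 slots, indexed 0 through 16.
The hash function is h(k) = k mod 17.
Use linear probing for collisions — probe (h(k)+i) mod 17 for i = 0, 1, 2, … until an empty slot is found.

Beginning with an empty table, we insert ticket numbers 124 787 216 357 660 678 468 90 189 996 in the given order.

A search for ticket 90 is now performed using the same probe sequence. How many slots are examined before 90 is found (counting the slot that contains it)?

124: h=5 → slot 5
787: h=5, probe 5,6 → slot 6
216: h=12 → slot 12
357: h=0 → slot 0
660: h=14 → slot 14
678: h=15 → slot 15
468: h=9 → slot 9
90: h=5, probe 5,6,7 → slot 7
189: h=2 → slot 2
996: h=10 → slot 10
Table: [357, -, 189, -, -, 124, 787, 90, -, 468, 996, -, 216, -, 660, 678, -]
Lookup 90: h=5, probe 5,6,7 → found at 7.

3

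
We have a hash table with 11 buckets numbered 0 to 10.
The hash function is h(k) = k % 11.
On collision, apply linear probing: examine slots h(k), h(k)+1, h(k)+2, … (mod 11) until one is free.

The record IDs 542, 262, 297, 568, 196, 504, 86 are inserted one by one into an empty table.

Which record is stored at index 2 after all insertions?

Insert 542: h=3, slot 3 empty → index 3.
Insert 262: h=9, slot 9 empty → index 9.
Insert 297: h=0, slot 0 empty → index 0.
Insert 568: h=7, slot 7 empty → index 7.
Insert 196: h=9, slot 9 occupied → index 10.
Insert 504: h=9, slots 9,10,0 occupied → index 1.
Insert 86: h=9, slots 9,10,0,1 occupied → index 2.
Table: [297, 504, 86, 542, -, -, -, 568, -, 262, 196]

86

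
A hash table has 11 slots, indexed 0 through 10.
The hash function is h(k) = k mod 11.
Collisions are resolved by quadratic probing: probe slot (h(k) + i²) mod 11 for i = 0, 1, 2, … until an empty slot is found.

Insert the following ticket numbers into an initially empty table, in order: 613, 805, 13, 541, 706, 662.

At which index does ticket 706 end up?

0

Insert 613: h=8, slot 8 empty => index 8.
Insert 805: h=2, slot 2 empty => index 2.
Insert 13: h=2, slot 2 occupied => index 3.
Insert 541: h=2, slots 2,3 occupied => index 6.
Insert 706: h=2, slots 2,3,6 occupied => index 0.
Insert 662: h=2, slots 2,3,6,0 occupied => index 7.
Table: [706, ∅, 805, 13, ∅, ∅, 541, 662, 613, ∅, ∅]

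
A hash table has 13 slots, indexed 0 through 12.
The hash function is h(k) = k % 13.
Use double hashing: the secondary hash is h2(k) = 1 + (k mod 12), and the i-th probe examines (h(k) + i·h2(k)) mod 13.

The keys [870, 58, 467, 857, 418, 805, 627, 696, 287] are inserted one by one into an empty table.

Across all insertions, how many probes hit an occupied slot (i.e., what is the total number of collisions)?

4

Insert 870: h=12, slot 12 empty => index 12.
Insert 58: h=6, slot 6 empty => index 6.
Insert 467: h=12, h2=12, slot 12 occupied => index 11.
Insert 857: h=12, h2=6, slot 12 occupied => index 5.
Insert 418: h=2, slot 2 empty => index 2.
Insert 805: h=12, h2=2, slot 12 occupied => index 1.
Insert 627: h=3, slot 3 empty => index 3.
Insert 696: h=7, slot 7 empty => index 7.
Insert 287: h=1, h2=12, slot 1 occupied => index 0.
Table: [287, 805, 418, 627, _, 857, 58, 696, _, _, _, 467, 870]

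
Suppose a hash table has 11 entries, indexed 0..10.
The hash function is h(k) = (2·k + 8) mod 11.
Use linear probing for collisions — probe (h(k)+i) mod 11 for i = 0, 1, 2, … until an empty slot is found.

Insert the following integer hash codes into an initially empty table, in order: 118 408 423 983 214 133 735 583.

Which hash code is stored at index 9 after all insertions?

583

Insert 118: h=2, slot 2 empty => index 2.
Insert 408: h=10, slot 10 empty => index 10.
Insert 423: h=7, slot 7 empty => index 7.
Insert 983: h=5, slot 5 empty => index 5.
Insert 214: h=7, slot 7 occupied => index 8.
Insert 133: h=10, slot 10 occupied => index 0.
Insert 735: h=4, slot 4 empty => index 4.
Insert 583: h=8, slot 8 occupied => index 9.
Table: [133, _, 118, _, 735, 983, _, 423, 214, 583, 408]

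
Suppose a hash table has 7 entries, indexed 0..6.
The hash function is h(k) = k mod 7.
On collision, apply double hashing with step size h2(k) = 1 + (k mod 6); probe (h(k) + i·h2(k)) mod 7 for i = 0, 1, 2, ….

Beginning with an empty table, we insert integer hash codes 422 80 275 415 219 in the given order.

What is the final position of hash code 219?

6

422: h=2 -> slot 2
80: h=3 -> slot 3
275: h=2, h2=6, probe 2,1 -> slot 1
415: h=2, h2=2, probe 2,4 -> slot 4
219: h=2, h2=4, probe 2,6 -> slot 6
Table: [_, 275, 422, 80, 415, _, 219]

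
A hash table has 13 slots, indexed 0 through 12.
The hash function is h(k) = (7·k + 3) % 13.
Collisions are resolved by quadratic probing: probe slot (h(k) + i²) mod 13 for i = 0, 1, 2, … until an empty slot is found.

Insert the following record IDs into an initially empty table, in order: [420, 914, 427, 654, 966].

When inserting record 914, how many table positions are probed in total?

Insert 420: h=5, slot 5 empty -> index 5.
Insert 914: h=5, slot 5 occupied -> index 6.
Insert 427: h=2, slot 2 empty -> index 2.
Insert 654: h=5, slots 5,6 occupied -> index 9.
Insert 966: h=5, slots 5,6,9 occupied -> index 1.
Table: [∅, 966, 427, ∅, ∅, 420, 914, ∅, ∅, 654, ∅, ∅, ∅]

2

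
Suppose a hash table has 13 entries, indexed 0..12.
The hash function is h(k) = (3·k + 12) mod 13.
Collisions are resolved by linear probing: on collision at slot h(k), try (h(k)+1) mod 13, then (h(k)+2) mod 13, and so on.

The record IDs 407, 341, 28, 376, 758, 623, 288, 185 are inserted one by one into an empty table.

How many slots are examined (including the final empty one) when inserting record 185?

407: h=11 -> slot 11
341: h=8 -> slot 8
28: h=5 -> slot 5
376: h=9 -> slot 9
758: h=11, probe 11,12 -> slot 12
623: h=9, probe 9,10 -> slot 10
288: h=5, probe 5,6 -> slot 6
185: h=8, probe 8,9,10,11,12,0 -> slot 0
Table: [185, —, —, —, —, 28, 288, —, 341, 376, 623, 407, 758]

6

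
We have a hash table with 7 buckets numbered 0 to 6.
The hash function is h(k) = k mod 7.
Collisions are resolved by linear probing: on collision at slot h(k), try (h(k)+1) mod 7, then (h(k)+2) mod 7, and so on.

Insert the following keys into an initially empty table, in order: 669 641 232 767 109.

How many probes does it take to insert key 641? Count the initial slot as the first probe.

669: h=4 → slot 4
641: h=4, probe 4,5 → slot 5
232: h=1 → slot 1
767: h=4, probe 4,5,6 → slot 6
109: h=4, probe 4,5,6,0 → slot 0
Table: [109, 232, ∅, ∅, 669, 641, 767]

2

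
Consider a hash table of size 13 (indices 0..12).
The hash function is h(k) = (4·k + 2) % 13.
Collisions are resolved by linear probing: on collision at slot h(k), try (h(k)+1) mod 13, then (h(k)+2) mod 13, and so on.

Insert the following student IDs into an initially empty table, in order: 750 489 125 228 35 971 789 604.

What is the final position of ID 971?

750 hashes to 12; slot 12 is free -> place at 12.
489 hashes to 8; slot 8 is free -> place at 8.
125 hashes to 8; 8 taken -> place at 9.
228 hashes to 4; slot 4 is free -> place at 4.
35 hashes to 12; 12 taken -> place at 0.
971 hashes to 12; 12,0 taken -> place at 1.
789 hashes to 12; 12,0,1 taken -> place at 2.
604 hashes to 0; 0,1,2 taken -> place at 3.
Table: [35, 971, 789, 604, 228, ., ., ., 489, 125, ., ., 750]

1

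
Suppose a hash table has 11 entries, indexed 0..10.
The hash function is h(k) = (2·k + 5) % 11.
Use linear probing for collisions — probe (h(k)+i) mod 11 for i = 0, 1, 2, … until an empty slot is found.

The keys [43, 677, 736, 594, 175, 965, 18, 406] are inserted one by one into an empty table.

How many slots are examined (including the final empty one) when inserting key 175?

Insert 43: h=3, slot 3 empty => index 3.
Insert 677: h=6, slot 6 empty => index 6.
Insert 736: h=3, slot 3 occupied => index 4.
Insert 594: h=5, slot 5 empty => index 5.
Insert 175: h=3, slots 3,4,5,6 occupied => index 7.
Insert 965: h=10, slot 10 empty => index 10.
Insert 18: h=8, slot 8 empty => index 8.
Insert 406: h=3, slots 3,4,5,6,7,8 occupied => index 9.
Table: [-, -, -, 43, 736, 594, 677, 175, 18, 406, 965]

5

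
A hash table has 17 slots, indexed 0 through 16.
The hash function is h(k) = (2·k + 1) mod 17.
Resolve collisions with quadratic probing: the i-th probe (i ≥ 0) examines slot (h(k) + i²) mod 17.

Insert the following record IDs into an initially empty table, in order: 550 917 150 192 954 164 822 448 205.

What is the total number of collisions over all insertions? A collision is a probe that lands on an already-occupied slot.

550 hashes to 13; slot 13 is free → place at 13.
917 hashes to 16; slot 16 is free → place at 16.
150 hashes to 12; slot 12 is free → place at 12.
192 hashes to 11; slot 11 is free → place at 11.
954 hashes to 5; slot 5 is free → place at 5.
164 hashes to 6; slot 6 is free → place at 6.
822 hashes to 13; 13 taken → place at 14.
448 hashes to 13; 13,14 taken → place at 0.
205 hashes to 3; slot 3 is free → place at 3.
Table: [448, ∅, ∅, 205, ∅, 954, 164, ∅, ∅, ∅, ∅, 192, 150, 550, 822, ∅, 917]

3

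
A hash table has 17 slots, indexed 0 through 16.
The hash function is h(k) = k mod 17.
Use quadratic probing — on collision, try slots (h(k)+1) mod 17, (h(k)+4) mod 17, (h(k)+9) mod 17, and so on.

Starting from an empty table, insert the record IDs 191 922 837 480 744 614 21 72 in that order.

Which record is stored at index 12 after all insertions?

72

191: h=4 → slot 4
922: h=4, probe 4,5 → slot 5
837: h=4, probe 4,5,8 → slot 8
480: h=4, probe 4,5,8,13 → slot 13
744: h=13, probe 13,14 → slot 14
614: h=2 → slot 2
21: h=4, probe 4,5,8,13,3 → slot 3
72: h=4, probe 4,5,8,13,3,12 → slot 12
Table: [., ., 614, 21, 191, 922, ., ., 837, ., ., ., 72, 480, 744, ., .]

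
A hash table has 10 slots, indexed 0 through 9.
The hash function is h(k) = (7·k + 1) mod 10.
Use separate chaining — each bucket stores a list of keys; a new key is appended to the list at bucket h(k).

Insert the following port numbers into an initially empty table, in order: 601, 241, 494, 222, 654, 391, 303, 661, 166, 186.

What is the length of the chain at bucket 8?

4

Insert 601: h=8, bucket 8 empty -> new chain.
Insert 241: h=8, bucket 8 nonempty -> append to chain.
Insert 494: h=9, bucket 9 empty -> new chain.
Insert 222: h=5, bucket 5 empty -> new chain.
Insert 654: h=9, bucket 9 nonempty -> append to chain.
Insert 391: h=8, bucket 8 nonempty -> append to chain.
Insert 303: h=2, bucket 2 empty -> new chain.
Insert 661: h=8, bucket 8 nonempty -> append to chain.
Insert 166: h=3, bucket 3 empty -> new chain.
Insert 186: h=3, bucket 3 nonempty -> append to chain.
Final buckets:
0: .
1: .
2: 303
3: 166 -> 186
4: .
5: 222
6: .
7: .
8: 601 -> 241 -> 391 -> 661
9: 494 -> 654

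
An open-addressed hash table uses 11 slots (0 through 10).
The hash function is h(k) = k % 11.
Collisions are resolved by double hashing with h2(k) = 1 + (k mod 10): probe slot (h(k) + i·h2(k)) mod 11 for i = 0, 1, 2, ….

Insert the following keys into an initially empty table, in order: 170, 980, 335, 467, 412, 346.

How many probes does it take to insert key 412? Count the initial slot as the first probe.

2

Insert 170: h=5, slot 5 empty → index 5.
Insert 980: h=1, slot 1 empty → index 1.
Insert 335: h=5, h2=6, slot 5 occupied → index 0.
Insert 467: h=5, h2=8, slot 5 occupied → index 2.
Insert 412: h=5, h2=3, slot 5 occupied → index 8.
Insert 346: h=5, h2=7, slots 5,1,8 occupied → index 4.
Table: [335, 980, 467, —, 346, 170, —, —, 412, —, —]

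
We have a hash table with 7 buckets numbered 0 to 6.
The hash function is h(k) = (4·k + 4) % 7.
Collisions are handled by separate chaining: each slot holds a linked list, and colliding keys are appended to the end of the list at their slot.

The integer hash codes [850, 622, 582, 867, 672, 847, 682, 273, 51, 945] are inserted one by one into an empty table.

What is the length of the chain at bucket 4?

Insert 850: h=2, bucket 2 empty -> new chain.
Insert 622: h=0, bucket 0 empty -> new chain.
Insert 582: h=1, bucket 1 empty -> new chain.
Insert 867: h=0, bucket 0 nonempty -> append to chain.
Insert 672: h=4, bucket 4 empty -> new chain.
Insert 847: h=4, bucket 4 nonempty -> append to chain.
Insert 682: h=2, bucket 2 nonempty -> append to chain.
Insert 273: h=4, bucket 4 nonempty -> append to chain.
Insert 51: h=5, bucket 5 empty -> new chain.
Insert 945: h=4, bucket 4 nonempty -> append to chain.
Final buckets:
0: 622 -> 867
1: 582
2: 850 -> 682
3: ∅
4: 672 -> 847 -> 273 -> 945
5: 51
6: ∅

4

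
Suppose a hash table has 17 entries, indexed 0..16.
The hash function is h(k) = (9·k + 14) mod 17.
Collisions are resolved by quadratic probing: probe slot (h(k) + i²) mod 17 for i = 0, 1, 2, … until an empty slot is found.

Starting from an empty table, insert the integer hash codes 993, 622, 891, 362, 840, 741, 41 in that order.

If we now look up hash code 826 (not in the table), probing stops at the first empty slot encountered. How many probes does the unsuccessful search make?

993 hashes to 9; slot 9 is free -> place at 9.
622 hashes to 2; slot 2 is free -> place at 2.
891 hashes to 9; 9 taken -> place at 10.
362 hashes to 8; slot 8 is free -> place at 8.
840 hashes to 9; 9,10 taken -> place at 13.
741 hashes to 2; 2 taken -> place at 3.
41 hashes to 9; 9,10,13 taken -> place at 1.
Table: [., 41, 622, 741, ., ., ., ., 362, 993, 891, ., ., 840, ., ., .]
Lookup 826: h=2, probe 2,3,6 → slot 6 empty, not found.

3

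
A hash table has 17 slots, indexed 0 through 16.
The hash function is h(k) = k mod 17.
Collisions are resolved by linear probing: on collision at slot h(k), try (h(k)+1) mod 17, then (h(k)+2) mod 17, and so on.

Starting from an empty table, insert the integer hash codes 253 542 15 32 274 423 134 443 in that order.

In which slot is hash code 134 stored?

4

Insert 253: h=15, slot 15 empty => index 15.
Insert 542: h=15, slot 15 occupied => index 16.
Insert 15: h=15, slots 15,16 occupied => index 0.
Insert 32: h=15, slots 15,16,0 occupied => index 1.
Insert 274: h=2, slot 2 empty => index 2.
Insert 423: h=15, slots 15,16,0,1,2 occupied => index 3.
Insert 134: h=15, slots 15,16,0,1,2,3 occupied => index 4.
Insert 443: h=1, slots 1,2,3,4 occupied => index 5.
Table: [15, 32, 274, 423, 134, 443, _, _, _, _, _, _, _, _, _, 253, 542]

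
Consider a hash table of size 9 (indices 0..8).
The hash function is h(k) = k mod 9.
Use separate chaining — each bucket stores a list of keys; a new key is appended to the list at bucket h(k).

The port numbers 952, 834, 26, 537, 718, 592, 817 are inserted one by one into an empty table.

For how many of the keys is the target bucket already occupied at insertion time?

952 → bucket 7
834 → bucket 6
26 → bucket 8
537 → bucket 6 (collision)
718 → bucket 7 (collision)
592 → bucket 7 (collision)
817 → bucket 7 (collision)
Final buckets:
0: ∅
1: ∅
2: ∅
3: ∅
4: ∅
5: ∅
6: 834 -> 537
7: 952 -> 718 -> 592 -> 817
8: 26

4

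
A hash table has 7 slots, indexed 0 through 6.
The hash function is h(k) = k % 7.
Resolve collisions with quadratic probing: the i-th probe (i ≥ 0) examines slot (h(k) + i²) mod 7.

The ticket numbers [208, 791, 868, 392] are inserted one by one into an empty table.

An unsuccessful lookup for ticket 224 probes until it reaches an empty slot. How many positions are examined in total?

208: h=5 -> slot 5
791: h=0 -> slot 0
868: h=0, probe 0,1 -> slot 1
392: h=0, probe 0,1,4 -> slot 4
Table: [791, 868, —, —, 392, 208, —]
Lookup 224: h=0, probe 0,1,4,2 → slot 2 empty, not found.

4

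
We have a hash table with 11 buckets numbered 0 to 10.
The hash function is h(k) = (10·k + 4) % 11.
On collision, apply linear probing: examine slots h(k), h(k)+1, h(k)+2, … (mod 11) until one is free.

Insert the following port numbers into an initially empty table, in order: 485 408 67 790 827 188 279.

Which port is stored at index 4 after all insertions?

408

485 hashes to 3; slot 3 is free => place at 3.
408 hashes to 3; 3 taken => place at 4.
67 hashes to 3; 3,4 taken => place at 5.
790 hashes to 6; slot 6 is free => place at 6.
827 hashes to 2; slot 2 is free => place at 2.
188 hashes to 3; 3,4,5,6 taken => place at 7.
279 hashes to 0; slot 0 is free => place at 0.
Table: [279, —, 827, 485, 408, 67, 790, 188, —, —, —]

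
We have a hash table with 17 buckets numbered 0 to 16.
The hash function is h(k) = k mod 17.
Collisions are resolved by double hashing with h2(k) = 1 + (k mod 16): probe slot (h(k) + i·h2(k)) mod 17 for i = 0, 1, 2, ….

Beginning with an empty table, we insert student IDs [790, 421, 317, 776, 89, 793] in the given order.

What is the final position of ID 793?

790 hashes to 8; slot 8 is free -> place at 8.
421 hashes to 13; slot 13 is free -> place at 13.
317 hashes to 11; slot 11 is free -> place at 11.
776 hashes to 11, h2=9; 11 taken -> place at 3.
89 hashes to 4; slot 4 is free -> place at 4.
793 hashes to 11, h2=10; 11,4 taken -> place at 14.
Table: [∅, ∅, ∅, 776, 89, ∅, ∅, ∅, 790, ∅, ∅, 317, ∅, 421, 793, ∅, ∅]

14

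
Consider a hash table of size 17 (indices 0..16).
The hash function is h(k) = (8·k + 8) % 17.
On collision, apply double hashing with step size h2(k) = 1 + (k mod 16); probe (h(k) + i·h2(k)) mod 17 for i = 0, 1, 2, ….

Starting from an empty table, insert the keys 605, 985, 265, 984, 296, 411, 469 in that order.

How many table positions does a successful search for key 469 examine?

4

605: h=3 => slot 3
985: h=0 => slot 0
265: h=3, h2=10, probe 3,13 => slot 13
984: h=9 => slot 9
296: h=13, h2=9, probe 13,5 => slot 5
411: h=15 => slot 15
469: h=3, h2=6, probe 3,9,15,4 => slot 4
Table: [985, ∅, ∅, 605, 469, 296, ∅, ∅, ∅, 984, ∅, ∅, ∅, 265, ∅, 411, ∅]
Lookup 469: h=3, h2=6, probe 3,9,15,4 → found at 4.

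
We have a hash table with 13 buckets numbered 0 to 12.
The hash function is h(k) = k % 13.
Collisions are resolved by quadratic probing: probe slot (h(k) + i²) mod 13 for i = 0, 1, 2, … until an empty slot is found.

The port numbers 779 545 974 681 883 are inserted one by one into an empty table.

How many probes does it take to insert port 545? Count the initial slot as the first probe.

779: h=12 -> slot 12
545: h=12, probe 12,0 -> slot 0
974: h=12, probe 12,0,3 -> slot 3
681: h=5 -> slot 5
883: h=12, probe 12,0,3,8 -> slot 8
Table: [545, _, _, 974, _, 681, _, _, 883, _, _, _, 779]

2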